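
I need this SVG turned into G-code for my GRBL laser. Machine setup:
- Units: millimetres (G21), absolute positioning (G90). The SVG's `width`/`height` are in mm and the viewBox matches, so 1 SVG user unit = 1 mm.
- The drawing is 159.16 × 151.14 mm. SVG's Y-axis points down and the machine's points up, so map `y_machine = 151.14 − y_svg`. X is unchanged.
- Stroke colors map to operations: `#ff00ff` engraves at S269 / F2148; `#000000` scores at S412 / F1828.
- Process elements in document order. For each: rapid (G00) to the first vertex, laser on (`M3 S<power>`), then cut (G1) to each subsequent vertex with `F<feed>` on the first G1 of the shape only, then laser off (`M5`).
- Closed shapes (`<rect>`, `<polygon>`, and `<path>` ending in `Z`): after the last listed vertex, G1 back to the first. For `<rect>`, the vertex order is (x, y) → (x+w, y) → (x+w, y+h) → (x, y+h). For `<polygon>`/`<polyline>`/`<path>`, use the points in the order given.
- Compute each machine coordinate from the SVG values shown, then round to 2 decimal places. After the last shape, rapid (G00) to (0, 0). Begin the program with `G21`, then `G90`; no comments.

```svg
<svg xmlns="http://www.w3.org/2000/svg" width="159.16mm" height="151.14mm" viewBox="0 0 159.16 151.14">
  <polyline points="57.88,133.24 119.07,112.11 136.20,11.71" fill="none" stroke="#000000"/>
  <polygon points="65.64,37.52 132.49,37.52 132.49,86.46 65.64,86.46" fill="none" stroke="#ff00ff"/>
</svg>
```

G21
G90
G00 X57.88 Y17.90
M3 S412
G1 X119.07 Y39.03 F1828
G1 X136.20 Y139.43
M5
G00 X65.64 Y113.62
M3 S269
G1 X132.49 Y113.62 F2148
G1 X132.49 Y64.68
G1 X65.64 Y64.68
G1 X65.64 Y113.62
M5
G00 X0.00 Y0.00

viewBox `0 0 159.16 151.14` with mm width/height → 1 unit = 1 mm. Flip: y_m = 151.14 − y_svg.

**Shape 1** — `<polyline>` open polyline, stroke `#000000` → score (S412, F1828). Machine vertices: (57.88,17.90) → (119.07,39.03) → (136.20,139.43). Open path.

**Shape 2** — `<polygon>` rectangle, stroke `#ff00ff` → engrave (S269, F2148). Machine vertices: (65.64,113.62) → (132.49,113.62) → (132.49,64.68) → (65.64,64.68) → (65.64,113.62). Closed: final G1 returns to the first vertex.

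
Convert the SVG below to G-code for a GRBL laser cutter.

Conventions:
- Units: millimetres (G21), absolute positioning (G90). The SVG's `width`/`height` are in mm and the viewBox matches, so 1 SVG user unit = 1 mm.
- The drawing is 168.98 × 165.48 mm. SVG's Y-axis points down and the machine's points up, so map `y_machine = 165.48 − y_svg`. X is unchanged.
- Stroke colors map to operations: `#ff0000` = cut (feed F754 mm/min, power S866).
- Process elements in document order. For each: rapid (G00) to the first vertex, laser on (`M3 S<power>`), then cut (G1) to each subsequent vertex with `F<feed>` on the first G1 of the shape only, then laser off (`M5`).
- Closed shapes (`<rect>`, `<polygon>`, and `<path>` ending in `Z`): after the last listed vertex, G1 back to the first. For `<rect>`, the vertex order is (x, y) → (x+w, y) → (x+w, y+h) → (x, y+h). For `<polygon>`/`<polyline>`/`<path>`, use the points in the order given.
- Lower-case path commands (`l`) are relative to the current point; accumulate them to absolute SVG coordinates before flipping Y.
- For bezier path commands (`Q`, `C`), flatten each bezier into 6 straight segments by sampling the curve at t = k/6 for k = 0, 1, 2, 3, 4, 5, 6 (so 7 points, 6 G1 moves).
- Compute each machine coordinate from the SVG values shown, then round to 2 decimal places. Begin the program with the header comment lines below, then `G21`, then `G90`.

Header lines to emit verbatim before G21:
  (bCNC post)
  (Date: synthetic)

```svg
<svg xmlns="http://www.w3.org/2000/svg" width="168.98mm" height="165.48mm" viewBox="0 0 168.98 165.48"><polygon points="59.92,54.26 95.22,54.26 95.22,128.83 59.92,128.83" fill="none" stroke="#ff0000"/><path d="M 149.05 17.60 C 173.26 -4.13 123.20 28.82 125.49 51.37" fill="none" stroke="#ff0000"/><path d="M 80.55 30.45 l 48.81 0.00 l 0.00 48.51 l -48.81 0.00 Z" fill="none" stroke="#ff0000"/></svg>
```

(bCNC post)
(Date: synthetic)
G21
G90
G00 X59.92 Y111.22
M3 S866
G1 X95.22 Y111.22 F754
G1 X95.22 Y36.65
G1 X59.92 Y36.65
G1 X59.92 Y111.22
M5
G00 X149.05 Y147.88
M3 S866
G1 X155.55 Y154.49 F754
G1 X153.19 Y153.79
G1 X145.49 Y147.60
G1 X135.96 Y137.72
G1 X128.12 Y125.95
G1 X125.49 Y114.11
M5
G00 X80.55 Y135.03
M3 S866
G1 X129.36 Y135.03 F754
G1 X129.36 Y86.52
G1 X80.55 Y86.52
G1 X80.55 Y135.03
M5

viewBox `0 0 168.98 165.48` with mm width/height → 1 unit = 1 mm. Flip: y_m = 165.48 − y_svg.

**Shape 1** — `<polygon>` rectangle, stroke `#ff0000` → cut (S866, F754). Machine vertices: (59.92,111.22) → (95.22,111.22) → (95.22,36.65) → (59.92,36.65) → (59.92,111.22). Closed: final G1 returns to the first vertex.

**Shape 2** — `<path>` cubic bezier, stroke `#ff0000` → cut (S866, F754). Control points (SVG): P0=(149.05,17.60), P1=(173.26,-4.13), P2=(123.20,28.82), P3=(125.49,51.37); sampled at t=k/6. Machine vertices: (149.05,147.88) → (155.55,154.49) → (153.19,153.79) → (145.49,147.60) → (135.96,137.72) → (128.12,125.95) → (125.49,114.11). Open path.

**Shape 3** — `<path>` rectangle, stroke `#ff0000` → cut (S866, F754). Machine vertices: (80.55,135.03) → (129.36,135.03) → (129.36,86.52) → (80.55,86.52) → (80.55,135.03). Closed: final G1 returns to the first vertex.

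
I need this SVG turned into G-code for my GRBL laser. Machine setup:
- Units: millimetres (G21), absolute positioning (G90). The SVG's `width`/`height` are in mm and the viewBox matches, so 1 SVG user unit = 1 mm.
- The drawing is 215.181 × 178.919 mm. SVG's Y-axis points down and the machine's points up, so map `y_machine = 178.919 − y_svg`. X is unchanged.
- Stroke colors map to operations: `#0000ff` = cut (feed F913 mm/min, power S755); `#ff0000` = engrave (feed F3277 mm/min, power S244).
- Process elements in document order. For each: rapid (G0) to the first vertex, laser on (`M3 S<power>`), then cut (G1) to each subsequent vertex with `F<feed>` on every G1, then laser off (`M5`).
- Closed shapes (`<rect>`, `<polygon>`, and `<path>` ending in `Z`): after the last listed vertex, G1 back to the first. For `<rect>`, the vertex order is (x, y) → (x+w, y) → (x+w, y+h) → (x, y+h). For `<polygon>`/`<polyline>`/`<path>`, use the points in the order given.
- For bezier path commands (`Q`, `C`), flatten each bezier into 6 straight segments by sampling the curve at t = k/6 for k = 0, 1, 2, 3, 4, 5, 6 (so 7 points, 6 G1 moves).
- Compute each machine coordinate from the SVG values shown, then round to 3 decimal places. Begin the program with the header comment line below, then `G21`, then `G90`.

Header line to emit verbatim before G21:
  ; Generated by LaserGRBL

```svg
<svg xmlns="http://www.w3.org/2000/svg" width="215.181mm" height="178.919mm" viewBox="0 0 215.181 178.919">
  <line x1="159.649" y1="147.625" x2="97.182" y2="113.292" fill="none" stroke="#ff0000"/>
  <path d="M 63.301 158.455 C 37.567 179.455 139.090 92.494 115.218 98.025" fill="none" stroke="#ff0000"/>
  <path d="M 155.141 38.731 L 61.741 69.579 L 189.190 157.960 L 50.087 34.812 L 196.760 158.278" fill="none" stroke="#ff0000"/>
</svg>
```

; Generated by LaserGRBL
G21
G90
G0 X159.649 Y31.294
M3 S244
G1 X97.182 Y65.627 F3277
M5
G0 X63.301 Y20.464
M3 S244
G1 X59.869 Y18.033 F3277
G1 X70.629 Y28.027 F3277
G1 X88.561 Y44.878 F3277
G1 X106.649 Y63.019 F3277
G1 X117.874 Y76.880 F3277
G1 X115.218 Y80.894 F3277
M5
G0 X155.141 Y140.188
M3 S244
G1 X61.741 Y109.340 F3277
G1 X189.190 Y20.959 F3277
G1 X50.087 Y144.107 F3277
G1 X196.760 Y20.641 F3277
M5

Since the viewBox matches the mm dimensions, user units are millimetres directly. The only transform is the Y-flip y_m = 178.919 − y_svg.

Shape 1 is a line segment drawn with `<line>`. Its stroke #ff0000 means engrave at S244, F3277. After flipping Y the toolpath is (159.649,31.294) → (97.182,65.627).

Shape 2 is a cubic bezier drawn with `<path>`. Its stroke #ff0000 means engrave at S244, F3277. After flipping Y the toolpath is (63.301,20.464) → (59.869,18.033) → (70.629,28.027) → (88.561,44.878) → (106.649,63.019) → (117.874,76.880) → (115.218,80.894).

Shape 3 is a open polyline drawn with `<path>`. Its stroke #ff0000 means engrave at S244, F3277. After flipping Y the toolpath is (155.141,140.188) → (61.741,109.340) → (189.190,20.959) → (50.087,144.107) → (196.760,20.641).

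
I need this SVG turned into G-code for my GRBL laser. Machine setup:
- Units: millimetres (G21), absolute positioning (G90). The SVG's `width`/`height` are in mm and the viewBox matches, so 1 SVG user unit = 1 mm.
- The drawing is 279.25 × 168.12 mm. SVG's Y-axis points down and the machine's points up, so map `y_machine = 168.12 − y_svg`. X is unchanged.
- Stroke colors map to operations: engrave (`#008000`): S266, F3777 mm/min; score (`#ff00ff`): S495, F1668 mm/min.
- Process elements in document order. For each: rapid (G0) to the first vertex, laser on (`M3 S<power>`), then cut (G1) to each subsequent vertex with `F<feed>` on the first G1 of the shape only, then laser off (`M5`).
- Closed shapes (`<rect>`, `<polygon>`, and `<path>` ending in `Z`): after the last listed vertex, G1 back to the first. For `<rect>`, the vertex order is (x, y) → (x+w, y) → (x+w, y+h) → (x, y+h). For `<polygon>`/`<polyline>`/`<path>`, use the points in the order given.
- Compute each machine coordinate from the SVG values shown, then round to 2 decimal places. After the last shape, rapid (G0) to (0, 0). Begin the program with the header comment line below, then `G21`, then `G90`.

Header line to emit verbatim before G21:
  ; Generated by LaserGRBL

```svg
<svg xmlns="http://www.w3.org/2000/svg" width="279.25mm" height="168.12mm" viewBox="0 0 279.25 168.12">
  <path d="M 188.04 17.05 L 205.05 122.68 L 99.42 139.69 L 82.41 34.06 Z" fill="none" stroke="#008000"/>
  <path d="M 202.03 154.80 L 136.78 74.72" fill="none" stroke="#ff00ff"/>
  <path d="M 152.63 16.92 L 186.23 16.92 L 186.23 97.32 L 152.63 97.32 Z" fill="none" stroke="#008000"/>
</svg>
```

; Generated by LaserGRBL
G21
G90
G0 X188.04 Y151.07
M3 S266
G1 X205.05 Y45.44 F3777
G1 X99.42 Y28.43
G1 X82.41 Y134.06
G1 X188.04 Y151.07
M5
G0 X202.03 Y13.32
M3 S495
G1 X136.78 Y93.40 F1668
M5
G0 X152.63 Y151.20
M3 S266
G1 X186.23 Y151.20 F3777
G1 X186.23 Y70.80
G1 X152.63 Y70.80
G1 X152.63 Y151.20
M5
G0 X0.00 Y0.00

viewBox `0 0 279.25 168.12` with mm width/height → 1 unit = 1 mm. Flip: y_m = 168.12 − y_svg.

**Shape 1** — `<path>` regular polygon, stroke `#008000` → engrave (S266, F3777). Machine vertices: (188.04,151.07) → (205.05,45.44) → (99.42,28.43) → (82.41,134.06) → (188.04,151.07). Closed: final G1 returns to the first vertex.

**Shape 2** — `<path>` line segment, stroke `#ff00ff` → score (S495, F1668). Machine vertices: (202.03,13.32) → (136.78,93.40). Open path.

**Shape 3** — `<path>` rectangle, stroke `#008000` → engrave (S266, F3777). Machine vertices: (152.63,151.20) → (186.23,151.20) → (186.23,70.80) → (152.63,70.80) → (152.63,151.20). Closed: final G1 returns to the first vertex.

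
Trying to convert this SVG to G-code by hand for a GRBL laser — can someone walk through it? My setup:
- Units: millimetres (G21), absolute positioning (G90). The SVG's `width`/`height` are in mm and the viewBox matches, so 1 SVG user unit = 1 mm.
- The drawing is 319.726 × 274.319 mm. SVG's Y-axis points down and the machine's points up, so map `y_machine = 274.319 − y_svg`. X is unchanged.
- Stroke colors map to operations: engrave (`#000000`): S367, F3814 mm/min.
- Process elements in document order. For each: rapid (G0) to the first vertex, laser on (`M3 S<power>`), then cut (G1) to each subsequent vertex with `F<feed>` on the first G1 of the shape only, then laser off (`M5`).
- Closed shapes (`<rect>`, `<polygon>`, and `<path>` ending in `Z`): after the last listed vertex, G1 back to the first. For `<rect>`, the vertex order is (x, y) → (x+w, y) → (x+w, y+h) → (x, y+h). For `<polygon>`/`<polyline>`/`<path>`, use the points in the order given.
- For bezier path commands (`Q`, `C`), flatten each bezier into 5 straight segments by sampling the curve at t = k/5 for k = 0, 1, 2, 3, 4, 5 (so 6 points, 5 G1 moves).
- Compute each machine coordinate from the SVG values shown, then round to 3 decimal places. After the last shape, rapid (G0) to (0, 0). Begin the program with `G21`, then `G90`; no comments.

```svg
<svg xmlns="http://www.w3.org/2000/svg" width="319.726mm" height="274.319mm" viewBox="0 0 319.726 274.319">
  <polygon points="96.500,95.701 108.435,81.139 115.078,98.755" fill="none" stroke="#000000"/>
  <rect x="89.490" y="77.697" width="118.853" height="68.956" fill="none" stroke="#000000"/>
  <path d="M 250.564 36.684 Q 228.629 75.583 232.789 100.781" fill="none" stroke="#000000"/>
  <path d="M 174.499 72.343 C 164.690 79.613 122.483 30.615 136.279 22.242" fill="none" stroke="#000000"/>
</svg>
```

G21
G90
G0 X96.500 Y178.618
M3 S367
G1 X108.435 Y193.180 F3814
G1 X115.078 Y175.564
G1 X96.500 Y178.618
M5
G0 X89.490 Y196.622
M3 S367
G1 X208.343 Y196.622 F3814
G1 X208.343 Y127.666
G1 X89.490 Y127.666
G1 X89.490 Y196.622
M5
G0 X250.564 Y237.635
M3 S367
G1 X242.834 Y222.623 F3814
G1 X237.191 Y208.708
G1 X233.636 Y195.889
G1 X232.169 Y184.165
G1 X232.789 Y173.538
M5
G0 X174.499 Y201.976
M3 S367
G1 X165.433 Y203.591 F3814
G1 X152.835 Y214.059
G1 X140.948 Y228.731
G1 X134.015 Y242.953
G1 X136.279 Y252.077
M5
G0 X0.000 Y0.000

1 u = 1 mm; y_m = 274.319 − y.

[1] `<polygon>` regular polygon, #000000→engrave S367 F3814: (96.500,178.618) → (108.435,193.180) → (115.078,175.564) → (96.500,178.618) (closed)

[2] `<rect>` rectangle, #000000→engrave S367 F3814: (89.490,196.622) → (208.343,196.622) → (208.343,127.666) → (89.490,127.666) → (89.490,196.622) (closed)

[3] `<path>` quadratic bezier, #000000→engrave S367 F3814: (250.564,237.635) → (242.834,222.623) → (237.191,208.708) → (233.636,195.889) → (232.169,184.165) → (232.789,173.538)

[4] `<path>` cubic bezier, #000000→engrave S367 F3814: (174.499,201.976) → (165.433,203.591) → (152.835,214.059) → (140.948,228.731) → (134.015,242.953) → (136.279,252.077)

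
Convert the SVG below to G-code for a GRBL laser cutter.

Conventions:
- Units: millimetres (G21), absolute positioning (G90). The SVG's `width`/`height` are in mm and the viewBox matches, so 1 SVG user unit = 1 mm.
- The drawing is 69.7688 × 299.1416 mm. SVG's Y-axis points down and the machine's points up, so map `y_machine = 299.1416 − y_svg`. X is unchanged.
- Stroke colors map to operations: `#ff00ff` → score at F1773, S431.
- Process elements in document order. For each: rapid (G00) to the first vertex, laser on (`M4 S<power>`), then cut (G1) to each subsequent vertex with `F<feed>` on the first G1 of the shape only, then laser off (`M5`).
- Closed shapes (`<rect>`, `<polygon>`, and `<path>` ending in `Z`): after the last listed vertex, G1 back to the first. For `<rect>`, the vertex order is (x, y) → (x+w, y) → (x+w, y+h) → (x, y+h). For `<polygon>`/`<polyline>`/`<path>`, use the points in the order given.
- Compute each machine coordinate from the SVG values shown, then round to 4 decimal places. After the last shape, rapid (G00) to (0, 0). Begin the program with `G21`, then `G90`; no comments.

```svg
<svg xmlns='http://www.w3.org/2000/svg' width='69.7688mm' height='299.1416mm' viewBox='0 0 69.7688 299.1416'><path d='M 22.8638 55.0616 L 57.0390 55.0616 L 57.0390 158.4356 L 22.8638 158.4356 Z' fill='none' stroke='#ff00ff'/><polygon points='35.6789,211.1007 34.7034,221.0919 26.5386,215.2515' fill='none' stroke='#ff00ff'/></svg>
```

1 u = 1 mm; y_m = 299.1416 − y.

[1] `<path>` rectangle, #ff00ff→score S431 F1773: (22.8638,244.0800) → (57.0390,244.0800) → (57.0390,140.7060) → (22.8638,140.7060) → (22.8638,244.0800) (closed)

[2] `<polygon>` regular polygon, #ff00ff→score S431 F1773: (35.6789,88.0409) → (34.7034,78.0497) → (26.5386,83.8901) → (35.6789,88.0409) (closed)

G21
G90
G00 X22.8638 Y244.0800
M4 S431
G1 X57.0390 Y244.0800 F1773
G1 X57.0390 Y140.7060
G1 X22.8638 Y140.7060
G1 X22.8638 Y244.0800
M5
G00 X35.6789 Y88.0409
M4 S431
G1 X34.7034 Y78.0497 F1773
G1 X26.5386 Y83.8901
G1 X35.6789 Y88.0409
M5
G00 X0.0000 Y0.0000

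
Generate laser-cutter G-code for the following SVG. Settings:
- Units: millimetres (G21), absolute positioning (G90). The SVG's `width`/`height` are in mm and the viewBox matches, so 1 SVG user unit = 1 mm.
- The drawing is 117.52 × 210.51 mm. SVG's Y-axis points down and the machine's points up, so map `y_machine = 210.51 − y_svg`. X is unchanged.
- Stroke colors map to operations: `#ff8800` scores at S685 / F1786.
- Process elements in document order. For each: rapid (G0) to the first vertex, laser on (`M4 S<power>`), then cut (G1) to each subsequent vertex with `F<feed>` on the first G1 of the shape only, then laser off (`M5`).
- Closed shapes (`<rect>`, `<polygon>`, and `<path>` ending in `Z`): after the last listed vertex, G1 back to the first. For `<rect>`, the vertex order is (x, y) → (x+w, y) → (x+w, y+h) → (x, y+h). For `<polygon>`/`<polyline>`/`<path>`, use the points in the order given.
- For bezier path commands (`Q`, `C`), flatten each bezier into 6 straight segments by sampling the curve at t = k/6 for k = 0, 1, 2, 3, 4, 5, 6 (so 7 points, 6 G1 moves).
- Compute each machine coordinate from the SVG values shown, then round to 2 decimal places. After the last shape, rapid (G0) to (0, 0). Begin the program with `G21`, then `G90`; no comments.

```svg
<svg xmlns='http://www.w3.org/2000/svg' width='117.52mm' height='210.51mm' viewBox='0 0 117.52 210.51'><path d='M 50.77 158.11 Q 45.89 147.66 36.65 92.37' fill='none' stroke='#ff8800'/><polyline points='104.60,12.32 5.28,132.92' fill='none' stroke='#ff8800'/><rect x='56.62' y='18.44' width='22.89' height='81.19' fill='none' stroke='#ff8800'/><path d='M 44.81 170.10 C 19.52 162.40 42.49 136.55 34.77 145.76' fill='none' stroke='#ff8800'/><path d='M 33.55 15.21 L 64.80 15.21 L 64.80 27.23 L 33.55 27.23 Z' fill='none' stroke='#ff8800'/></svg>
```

G21
G90
G0 X50.77 Y52.40
M4 S685
G1 X49.02 Y57.13 F1786
G1 X47.03 Y64.35
G1 X44.80 Y74.06
G1 X42.33 Y86.26
G1 X39.61 Y100.96
G1 X36.65 Y118.14
M5
G0 X104.60 Y198.19
M4 S685
G1 X5.28 Y77.59 F1786
M5
G0 X56.62 Y192.07
M4 S685
G1 X79.51 Y192.07 F1786
G1 X79.51 Y110.88
G1 X56.62 Y110.88
G1 X56.62 Y192.07
M5
G0 X44.81 Y40.41
M4 S685
G1 X35.82 Y45.53 F1786
G1 X32.68 Y52.19
G1 X33.20 Y58.92
G1 X35.18 Y64.24
G1 X36.44 Y66.68
G1 X34.77 Y64.75
M5
G0 X33.55 Y195.30
M4 S685
G1 X64.80 Y195.30 F1786
G1 X64.80 Y183.28
G1 X33.55 Y183.28
G1 X33.55 Y195.30
M5
G0 X0.00 Y0.00

1 u = 1 mm; y_m = 210.51 − y.

[1] `<path>` quadratic bezier, #ff8800→score S685 F1786: (50.77,52.40) → (49.02,57.13) → (47.03,64.35) → (44.80,74.06) → (42.33,86.26) → (39.61,100.96) → (36.65,118.14)

[2] `<polyline>` line segment, #ff8800→score S685 F1786: (104.60,198.19) → (5.28,77.59)

[3] `<rect>` rectangle, #ff8800→score S685 F1786: (56.62,192.07) → (79.51,192.07) → (79.51,110.88) → (56.62,110.88) → (56.62,192.07) (closed)

[4] `<path>` cubic bezier, #ff8800→score S685 F1786: (44.81,40.41) → (35.82,45.53) → (32.68,52.19) → (33.20,58.92) → (35.18,64.24) → (36.44,66.68) → (34.77,64.75)

[5] `<path>` rectangle, #ff8800→score S685 F1786: (33.55,195.30) → (64.80,195.30) → (64.80,183.28) → (33.55,183.28) → (33.55,195.30) (closed)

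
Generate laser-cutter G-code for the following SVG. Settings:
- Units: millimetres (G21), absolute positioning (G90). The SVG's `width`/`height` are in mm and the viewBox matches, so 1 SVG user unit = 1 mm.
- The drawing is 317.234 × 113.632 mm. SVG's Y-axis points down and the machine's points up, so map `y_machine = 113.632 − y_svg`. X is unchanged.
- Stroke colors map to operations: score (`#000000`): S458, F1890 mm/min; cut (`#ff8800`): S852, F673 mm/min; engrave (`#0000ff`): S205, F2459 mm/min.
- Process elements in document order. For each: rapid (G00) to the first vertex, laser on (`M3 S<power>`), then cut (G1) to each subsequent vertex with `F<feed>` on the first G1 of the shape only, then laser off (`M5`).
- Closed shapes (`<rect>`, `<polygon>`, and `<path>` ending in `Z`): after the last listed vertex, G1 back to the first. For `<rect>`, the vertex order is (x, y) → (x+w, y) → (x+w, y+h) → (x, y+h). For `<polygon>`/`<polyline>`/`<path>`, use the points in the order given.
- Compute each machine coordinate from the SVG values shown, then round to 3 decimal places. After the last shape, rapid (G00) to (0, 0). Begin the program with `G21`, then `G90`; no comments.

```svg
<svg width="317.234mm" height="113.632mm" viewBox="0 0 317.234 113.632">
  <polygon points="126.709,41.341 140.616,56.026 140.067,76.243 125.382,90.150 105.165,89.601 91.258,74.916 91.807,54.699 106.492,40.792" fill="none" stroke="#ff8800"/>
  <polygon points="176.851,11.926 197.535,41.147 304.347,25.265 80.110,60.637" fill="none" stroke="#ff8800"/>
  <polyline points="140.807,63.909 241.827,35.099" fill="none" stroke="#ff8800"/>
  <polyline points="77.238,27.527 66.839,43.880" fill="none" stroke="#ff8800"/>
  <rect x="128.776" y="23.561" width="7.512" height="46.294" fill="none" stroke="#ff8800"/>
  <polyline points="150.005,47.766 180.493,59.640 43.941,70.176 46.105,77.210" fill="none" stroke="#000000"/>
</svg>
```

viewBox `0 0 317.234 113.632` with mm width/height → 1 unit = 1 mm. Flip: y_m = 113.632 − y_svg.

**Shape 1** — `<polygon>` regular polygon, stroke `#ff8800` → cut (S852, F673). Machine vertices: (126.709,72.291) → (140.616,57.606) → (140.067,37.389) → (125.382,23.482) → (105.165,24.031) → (91.258,38.716) → (91.807,58.933) → (106.492,72.840) → (126.709,72.291). Closed: final G1 returns to the first vertex.

**Shape 2** — `<polygon>` closed polygon, stroke `#ff8800` → cut (S852, F673). Machine vertices: (176.851,101.706) → (197.535,72.485) → (304.347,88.367) → (80.110,52.995) → (176.851,101.706). Closed: final G1 returns to the first vertex.

**Shape 3** — `<polyline>` line segment, stroke `#ff8800` → cut (S852, F673). Machine vertices: (140.807,49.723) → (241.827,78.533). Open path.

**Shape 4** — `<polyline>` line segment, stroke `#ff8800` → cut (S852, F673). Machine vertices: (77.238,86.105) → (66.839,69.752). Open path.

**Shape 5** — `<rect>` rectangle, stroke `#ff8800` → cut (S852, F673). Machine vertices: (128.776,90.071) → (136.288,90.071) → (136.288,43.777) → (128.776,43.777) → (128.776,90.071). Closed: final G1 returns to the first vertex.

**Shape 6** — `<polyline>` open polyline, stroke `#000000` → score (S458, F1890). Machine vertices: (150.005,65.866) → (180.493,53.992) → (43.941,43.456) → (46.105,36.422). Open path.

G21
G90
G00 X126.709 Y72.291
M3 S852
G1 X140.616 Y57.606 F673
G1 X140.067 Y37.389
G1 X125.382 Y23.482
G1 X105.165 Y24.031
G1 X91.258 Y38.716
G1 X91.807 Y58.933
G1 X106.492 Y72.840
G1 X126.709 Y72.291
M5
G00 X176.851 Y101.706
M3 S852
G1 X197.535 Y72.485 F673
G1 X304.347 Y88.367
G1 X80.110 Y52.995
G1 X176.851 Y101.706
M5
G00 X140.807 Y49.723
M3 S852
G1 X241.827 Y78.533 F673
M5
G00 X77.238 Y86.105
M3 S852
G1 X66.839 Y69.752 F673
M5
G00 X128.776 Y90.071
M3 S852
G1 X136.288 Y90.071 F673
G1 X136.288 Y43.777
G1 X128.776 Y43.777
G1 X128.776 Y90.071
M5
G00 X150.005 Y65.866
M3 S458
G1 X180.493 Y53.992 F1890
G1 X43.941 Y43.456
G1 X46.105 Y36.422
M5
G00 X0.000 Y0.000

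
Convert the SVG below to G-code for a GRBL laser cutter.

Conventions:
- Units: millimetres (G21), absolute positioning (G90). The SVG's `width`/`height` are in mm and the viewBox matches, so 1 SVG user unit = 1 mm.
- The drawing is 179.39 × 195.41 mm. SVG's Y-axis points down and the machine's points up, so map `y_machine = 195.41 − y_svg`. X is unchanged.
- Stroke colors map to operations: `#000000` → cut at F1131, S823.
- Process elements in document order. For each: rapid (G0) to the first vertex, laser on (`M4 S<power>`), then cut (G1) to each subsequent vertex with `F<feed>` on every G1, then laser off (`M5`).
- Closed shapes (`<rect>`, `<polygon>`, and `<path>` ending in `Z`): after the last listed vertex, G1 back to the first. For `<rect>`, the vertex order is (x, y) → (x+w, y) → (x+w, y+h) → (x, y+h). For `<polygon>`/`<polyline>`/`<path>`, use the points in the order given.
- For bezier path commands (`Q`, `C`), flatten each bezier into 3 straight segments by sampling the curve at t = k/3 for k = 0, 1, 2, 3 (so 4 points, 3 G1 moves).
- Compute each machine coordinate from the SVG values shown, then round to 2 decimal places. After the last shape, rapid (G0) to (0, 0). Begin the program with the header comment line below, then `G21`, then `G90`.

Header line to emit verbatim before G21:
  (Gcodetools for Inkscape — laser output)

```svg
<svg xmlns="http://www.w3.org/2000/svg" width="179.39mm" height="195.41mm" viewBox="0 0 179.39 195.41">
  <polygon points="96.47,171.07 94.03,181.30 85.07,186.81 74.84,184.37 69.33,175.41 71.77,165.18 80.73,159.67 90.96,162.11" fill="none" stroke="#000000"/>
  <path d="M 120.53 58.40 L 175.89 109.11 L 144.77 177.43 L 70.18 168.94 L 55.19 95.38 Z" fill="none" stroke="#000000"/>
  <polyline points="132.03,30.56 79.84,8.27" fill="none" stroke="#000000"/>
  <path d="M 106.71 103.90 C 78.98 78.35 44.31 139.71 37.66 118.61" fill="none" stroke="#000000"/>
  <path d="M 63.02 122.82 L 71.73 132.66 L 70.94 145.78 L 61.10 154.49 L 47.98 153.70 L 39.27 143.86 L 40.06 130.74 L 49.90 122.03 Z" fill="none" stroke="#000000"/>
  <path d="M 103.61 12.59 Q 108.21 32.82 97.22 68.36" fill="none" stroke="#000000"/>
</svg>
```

viewBox `0 0 179.39 195.41` with mm width/height → 1 unit = 1 mm. Flip: y_m = 195.41 − y_svg.

**Shape 1** — `<polygon>` regular polygon, stroke `#000000` → cut (S823, F1131). Machine vertices: (96.47,24.34) → (94.03,14.11) → (85.07,8.60) → (74.84,11.04) → (69.33,20.00) → (71.77,30.23) → (80.73,35.74) → (90.96,33.30) → (96.47,24.34). Closed: final G1 returns to the first vertex.

**Shape 2** — `<path>` regular polygon, stroke `#000000` → cut (S823, F1131). Machine vertices: (120.53,137.01) → (175.89,86.30) → (144.77,17.98) → (70.18,26.47) → (55.19,100.03) → (120.53,137.01). Closed: final G1 returns to the first vertex.

**Shape 3** — `<polyline>` line segment, stroke `#000000` → cut (S823, F1131). Machine vertices: (132.03,164.85) → (79.84,187.14). Open path.

**Shape 4** — `<path>` cubic bezier, stroke `#000000` → cut (S823, F1131). Control points (SVG): P0=(106.71,103.90), P1=(78.98,78.35), P2=(44.31,139.71), P3=(37.66,118.61); sampled at t=k/3. Machine vertices: (106.71,91.51) → (77.96,94.36) → (52.36,76.91) → (37.66,76.80). Open path.

**Shape 5** — `<path>` regular polygon, stroke `#000000` → cut (S823, F1131). Machine vertices: (63.02,72.59) → (71.73,62.75) → (70.94,49.63) → (61.10,40.92) → (47.98,41.71) → (39.27,51.55) → (40.06,64.67) → (49.90,73.38) → (63.02,72.59). Closed: final G1 returns to the first vertex.

**Shape 6** — `<path>` quadratic bezier, stroke `#000000` → cut (S823, F1131). Control points (SVG): P0=(103.61,12.59), P1=(108.21,32.82), P2=(97.22,68.36); sampled at t=k/3. Machine vertices: (103.61,182.82) → (104.94,167.63) → (102.81,149.04) → (97.22,127.05). Open path.

(Gcodetools for Inkscape — laser output)
G21
G90
G0 X96.47 Y24.34
M4 S823
G1 X94.03 Y14.11 F1131
G1 X85.07 Y8.60 F1131
G1 X74.84 Y11.04 F1131
G1 X69.33 Y20.00 F1131
G1 X71.77 Y30.23 F1131
G1 X80.73 Y35.74 F1131
G1 X90.96 Y33.30 F1131
G1 X96.47 Y24.34 F1131
M5
G0 X120.53 Y137.01
M4 S823
G1 X175.89 Y86.30 F1131
G1 X144.77 Y17.98 F1131
G1 X70.18 Y26.47 F1131
G1 X55.19 Y100.03 F1131
G1 X120.53 Y137.01 F1131
M5
G0 X132.03 Y164.85
M4 S823
G1 X79.84 Y187.14 F1131
M5
G0 X106.71 Y91.51
M4 S823
G1 X77.96 Y94.36 F1131
G1 X52.36 Y76.91 F1131
G1 X37.66 Y76.80 F1131
M5
G0 X63.02 Y72.59
M4 S823
G1 X71.73 Y62.75 F1131
G1 X70.94 Y49.63 F1131
G1 X61.10 Y40.92 F1131
G1 X47.98 Y41.71 F1131
G1 X39.27 Y51.55 F1131
G1 X40.06 Y64.67 F1131
G1 X49.90 Y73.38 F1131
G1 X63.02 Y72.59 F1131
M5
G0 X103.61 Y182.82
M4 S823
G1 X104.94 Y167.63 F1131
G1 X102.81 Y149.04 F1131
G1 X97.22 Y127.05 F1131
M5
G0 X0.00 Y0.00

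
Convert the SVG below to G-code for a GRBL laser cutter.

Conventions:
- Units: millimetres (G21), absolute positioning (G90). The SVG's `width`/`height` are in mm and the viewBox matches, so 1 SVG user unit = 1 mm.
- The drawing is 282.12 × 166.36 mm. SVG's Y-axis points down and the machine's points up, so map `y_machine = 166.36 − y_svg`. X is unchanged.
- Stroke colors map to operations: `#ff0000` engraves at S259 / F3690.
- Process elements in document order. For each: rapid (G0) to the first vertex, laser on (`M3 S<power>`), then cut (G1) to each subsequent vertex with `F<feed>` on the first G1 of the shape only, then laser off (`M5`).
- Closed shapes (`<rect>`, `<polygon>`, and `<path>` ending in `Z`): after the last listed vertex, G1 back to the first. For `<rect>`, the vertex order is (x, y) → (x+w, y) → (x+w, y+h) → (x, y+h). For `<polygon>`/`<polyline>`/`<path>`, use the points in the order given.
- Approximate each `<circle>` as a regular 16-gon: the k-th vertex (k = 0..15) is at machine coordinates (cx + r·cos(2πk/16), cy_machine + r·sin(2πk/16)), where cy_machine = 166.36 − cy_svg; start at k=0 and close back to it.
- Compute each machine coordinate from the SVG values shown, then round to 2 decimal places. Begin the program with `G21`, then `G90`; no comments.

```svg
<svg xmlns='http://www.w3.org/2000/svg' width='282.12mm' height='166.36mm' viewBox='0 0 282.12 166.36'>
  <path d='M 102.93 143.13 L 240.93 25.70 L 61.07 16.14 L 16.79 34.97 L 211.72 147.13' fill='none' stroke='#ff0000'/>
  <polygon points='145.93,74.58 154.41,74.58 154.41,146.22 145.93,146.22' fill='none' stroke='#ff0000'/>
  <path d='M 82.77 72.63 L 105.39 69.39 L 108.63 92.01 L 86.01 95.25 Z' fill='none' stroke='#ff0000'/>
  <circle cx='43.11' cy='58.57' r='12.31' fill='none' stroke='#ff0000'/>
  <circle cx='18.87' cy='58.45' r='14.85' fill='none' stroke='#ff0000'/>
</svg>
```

G21
G90
G0 X102.93 Y23.23
M3 S259
G1 X240.93 Y140.66 F3690
G1 X61.07 Y150.22
G1 X16.79 Y131.39
G1 X211.72 Y19.23
M5
G0 X145.93 Y91.78
M3 S259
G1 X154.41 Y91.78 F3690
G1 X154.41 Y20.14
G1 X145.93 Y20.14
G1 X145.93 Y91.78
M5
G0 X82.77 Y93.73
M3 S259
G1 X105.39 Y96.97 F3690
G1 X108.63 Y74.35
G1 X86.01 Y71.11
G1 X82.77 Y93.73
M5
G0 X55.42 Y107.79
M3 S259
G1 X54.48 Y112.50 F3690
G1 X51.81 Y116.49
G1 X47.82 Y119.16
G1 X43.11 Y120.10
G1 X38.40 Y119.16
G1 X34.41 Y116.49
G1 X31.74 Y112.50
G1 X30.80 Y107.79
G1 X31.74 Y103.08
G1 X34.41 Y99.09
G1 X38.40 Y96.42
G1 X43.11 Y95.48
G1 X47.82 Y96.42
G1 X51.81 Y99.09
G1 X54.48 Y103.08
G1 X55.42 Y107.79
M5
G0 X33.72 Y107.91
M3 S259
G1 X32.59 Y113.59 F3690
G1 X29.37 Y118.41
G1 X24.55 Y121.63
G1 X18.87 Y122.76
G1 X13.19 Y121.63
G1 X8.37 Y118.41
G1 X5.15 Y113.59
G1 X4.02 Y107.91
G1 X5.15 Y102.23
G1 X8.37 Y97.41
G1 X13.19 Y94.19
G1 X18.87 Y93.06
G1 X24.55 Y94.19
G1 X29.37 Y97.41
G1 X32.59 Y102.23
G1 X33.72 Y107.91
M5

1 u = 1 mm; y_m = 166.36 − y.

[1] `<path>` open polyline, #ff0000→engrave S259 F3690: (102.93,23.23) → (240.93,140.66) → (61.07,150.22) → (16.79,131.39) → (211.72,19.23)

[2] `<polygon>` rectangle, #ff0000→engrave S259 F3690: (145.93,91.78) → (154.41,91.78) → (154.41,20.14) → (145.93,20.14) → (145.93,91.78) (closed)

[3] `<path>` regular polygon, #ff0000→engrave S259 F3690: (82.77,93.73) → (105.39,96.97) → (108.63,74.35) → (86.01,71.11) → (82.77,93.73) (closed)

[4] `<circle>` circle, #ff0000→engrave S259 F3690: (55.42,107.79) → (54.48,112.50) → (51.81,116.49) → (47.82,119.16) → (43.11,120.10) → (38.40,119.16) → (34.41,116.49) → (31.74,112.50) → (30.80,107.79) → (31.74,103.08) → (34.41,99.09) → (38.40,96.42) → (43.11,95.48) → (47.82,96.42) → (51.81,99.09) → (54.48,103.08) → (55.42,107.79) (closed)

[5] `<circle>` circle, #ff0000→engrave S259 F3690: (33.72,107.91) → (32.59,113.59) → (29.37,118.41) → (24.55,121.63) → (18.87,122.76) → (13.19,121.63) → (8.37,118.41) → (5.15,113.59) → (4.02,107.91) → (5.15,102.23) → (8.37,97.41) → (13.19,94.19) → (18.87,93.06) → (24.55,94.19) → (29.37,97.41) → (32.59,102.23) → (33.72,107.91) (closed)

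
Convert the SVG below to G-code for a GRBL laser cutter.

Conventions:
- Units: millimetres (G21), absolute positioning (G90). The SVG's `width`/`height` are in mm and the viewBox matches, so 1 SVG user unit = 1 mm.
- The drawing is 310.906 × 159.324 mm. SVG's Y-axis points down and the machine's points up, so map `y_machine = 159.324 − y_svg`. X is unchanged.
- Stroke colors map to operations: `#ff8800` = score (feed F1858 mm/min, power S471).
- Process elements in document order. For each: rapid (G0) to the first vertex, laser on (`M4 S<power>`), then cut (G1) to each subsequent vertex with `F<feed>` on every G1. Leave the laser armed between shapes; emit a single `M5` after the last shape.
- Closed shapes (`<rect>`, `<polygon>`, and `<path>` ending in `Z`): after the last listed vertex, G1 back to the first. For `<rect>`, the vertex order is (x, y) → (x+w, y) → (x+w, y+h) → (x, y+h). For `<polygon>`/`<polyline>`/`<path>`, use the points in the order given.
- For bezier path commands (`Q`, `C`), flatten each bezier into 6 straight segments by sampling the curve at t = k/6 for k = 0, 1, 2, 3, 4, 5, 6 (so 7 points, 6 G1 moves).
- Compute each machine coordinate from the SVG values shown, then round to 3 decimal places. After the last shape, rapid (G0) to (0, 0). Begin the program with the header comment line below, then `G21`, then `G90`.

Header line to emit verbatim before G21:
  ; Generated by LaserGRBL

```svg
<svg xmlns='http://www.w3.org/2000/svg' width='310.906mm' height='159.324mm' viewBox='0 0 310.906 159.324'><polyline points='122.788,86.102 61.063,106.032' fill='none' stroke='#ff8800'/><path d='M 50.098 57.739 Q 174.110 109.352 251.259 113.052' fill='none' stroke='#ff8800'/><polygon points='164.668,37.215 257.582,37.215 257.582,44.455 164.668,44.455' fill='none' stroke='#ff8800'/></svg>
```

Since the viewBox matches the mm dimensions, user units are millimetres directly. The only transform is the Y-flip y_m = 159.324 − y_svg.

Shape 1 is a line segment drawn with `<polyline>`. Its stroke #ff8800 means score at S471, F1858. After flipping Y the toolpath is (122.788,73.222) → (61.063,53.292).

Shape 2 is a quadratic bezier drawn with `<path>`. Its stroke #ff8800 means score at S471, F1858. After flipping Y the toolpath is (50.098,101.585) → (90.134,85.712) → (127.566,72.500) → (162.394,61.950) → (194.619,54.062) → (224.241,48.836) → (251.259,46.272).

Shape 3 is a rectangle drawn with `<polygon>`. Its stroke #ff8800 means score at S471, F1858. After flipping Y the toolpath is (164.668,122.109) → (257.582,122.109) → (257.582,114.869) → (164.668,114.869) → (164.668,122.109), returning to the start.

; Generated by LaserGRBL
G21
G90
G0 X122.788 Y73.222
M4 S471
G1 X61.063 Y53.292 F1858
G0 X50.098 Y101.585
M4 S471
G1 X90.134 Y85.712 F1858
G1 X127.566 Y72.500 F1858
G1 X162.394 Y61.950 F1858
G1 X194.619 Y54.062 F1858
G1 X224.241 Y48.836 F1858
G1 X251.259 Y46.272 F1858
G0 X164.668 Y122.109
M4 S471
G1 X257.582 Y122.109 F1858
G1 X257.582 Y114.869 F1858
G1 X164.668 Y114.869 F1858
G1 X164.668 Y122.109 F1858
M5
G0 X0.000 Y0.000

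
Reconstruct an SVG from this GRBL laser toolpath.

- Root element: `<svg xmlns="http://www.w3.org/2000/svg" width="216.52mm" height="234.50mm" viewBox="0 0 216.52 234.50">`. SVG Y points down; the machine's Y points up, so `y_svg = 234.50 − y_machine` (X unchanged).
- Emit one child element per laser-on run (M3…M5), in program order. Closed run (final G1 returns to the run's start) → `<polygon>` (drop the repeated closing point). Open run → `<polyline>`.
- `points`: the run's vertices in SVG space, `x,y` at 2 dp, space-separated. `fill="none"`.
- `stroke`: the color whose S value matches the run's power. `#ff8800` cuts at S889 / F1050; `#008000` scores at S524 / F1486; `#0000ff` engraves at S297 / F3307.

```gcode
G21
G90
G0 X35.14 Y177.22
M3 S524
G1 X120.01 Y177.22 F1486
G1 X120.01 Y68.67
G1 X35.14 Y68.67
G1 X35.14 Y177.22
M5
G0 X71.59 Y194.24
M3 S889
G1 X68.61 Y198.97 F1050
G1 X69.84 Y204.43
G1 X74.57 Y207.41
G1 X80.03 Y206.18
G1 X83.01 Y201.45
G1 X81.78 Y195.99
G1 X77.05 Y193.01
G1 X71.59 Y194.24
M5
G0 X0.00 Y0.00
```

y_svg = 234.50 − y_m.

[1] S524→`#008000` (score); closed run; points: 35.14,57.28 120.01,57.28 120.01,165.83 35.14,165.83

[2] S889→`#ff8800` (cut); closed run; points: 71.59,40.26 68.61,35.53 69.84,30.07 74.57,27.09 80.03,28.32 83.01,33.05 81.78,38.51 77.05,41.49

<svg xmlns="http://www.w3.org/2000/svg" width="216.52mm" height="234.50mm" viewBox="0 0 216.52 234.50">
  <polygon points="35.14,57.28 120.01,57.28 120.01,165.83 35.14,165.83" fill="none" stroke="#008000"/>
  <polygon points="71.59,40.26 68.61,35.53 69.84,30.07 74.57,27.09 80.03,28.32 83.01,33.05 81.78,38.51 77.05,41.49" fill="none" stroke="#ff8800"/>
</svg>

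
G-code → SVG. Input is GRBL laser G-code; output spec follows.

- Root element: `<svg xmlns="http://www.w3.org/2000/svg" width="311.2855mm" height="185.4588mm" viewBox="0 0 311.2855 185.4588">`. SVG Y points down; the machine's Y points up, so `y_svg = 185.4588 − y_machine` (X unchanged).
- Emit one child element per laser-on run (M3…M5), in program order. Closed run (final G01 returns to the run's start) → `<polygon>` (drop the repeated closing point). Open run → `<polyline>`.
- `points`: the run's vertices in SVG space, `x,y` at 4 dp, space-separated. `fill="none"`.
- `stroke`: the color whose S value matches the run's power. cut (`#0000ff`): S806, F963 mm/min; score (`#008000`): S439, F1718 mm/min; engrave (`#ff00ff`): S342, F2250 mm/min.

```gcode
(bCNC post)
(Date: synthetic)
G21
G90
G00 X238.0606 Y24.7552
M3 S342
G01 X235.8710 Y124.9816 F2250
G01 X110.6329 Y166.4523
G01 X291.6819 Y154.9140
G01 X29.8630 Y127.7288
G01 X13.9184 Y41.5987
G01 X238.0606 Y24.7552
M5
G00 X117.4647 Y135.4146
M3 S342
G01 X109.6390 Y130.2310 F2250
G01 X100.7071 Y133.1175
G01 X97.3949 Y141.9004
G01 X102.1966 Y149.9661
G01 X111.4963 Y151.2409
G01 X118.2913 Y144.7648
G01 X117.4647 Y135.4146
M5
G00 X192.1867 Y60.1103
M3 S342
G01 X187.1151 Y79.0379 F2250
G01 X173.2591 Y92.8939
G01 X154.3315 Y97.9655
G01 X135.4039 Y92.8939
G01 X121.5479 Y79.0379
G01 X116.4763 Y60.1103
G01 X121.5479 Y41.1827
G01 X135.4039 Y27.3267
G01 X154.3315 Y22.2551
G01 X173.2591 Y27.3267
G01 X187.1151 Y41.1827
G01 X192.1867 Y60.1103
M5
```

<svg xmlns="http://www.w3.org/2000/svg" width="311.2855mm" height="185.4588mm" viewBox="0 0 311.2855 185.4588">
  <polygon points="238.0606,160.7036 235.8710,60.4772 110.6329,19.0065 291.6819,30.5448 29.8630,57.7300 13.9184,143.8601" fill="none" stroke="#ff00ff"/>
  <polygon points="117.4647,50.0442 109.6390,55.2278 100.7071,52.3413 97.3949,43.5584 102.1966,35.4927 111.4963,34.2179 118.2913,40.6940" fill="none" stroke="#ff00ff"/>
  <polygon points="192.1867,125.3485 187.1151,106.4209 173.2591,92.5649 154.3315,87.4933 135.4039,92.5649 121.5479,106.4209 116.4763,125.3485 121.5479,144.2761 135.4039,158.1321 154.3315,163.2037 173.2591,158.1321 187.1151,144.2761" fill="none" stroke="#ff00ff"/>
</svg>

Each laser-on run becomes one SVG element. Flip Y back into SVG space with y_svg = 185.4588 − y_machine. Every run uses S342, so all elements get stroke `#ff00ff` (engrave).

Run 1: The run returns to its start, so emit a `<polygon>` with points (Y-flipped): 238.0606,160.7036 235.8710,60.4772 110.6329,19.0065 291.6819,30.5448 29.8630,57.7300 13.9184,143.8601.

Run 2: The run returns to its start, so emit a `<polygon>` with points (Y-flipped): 117.4647,50.0442 109.6390,55.2278 100.7071,52.3413 97.3949,43.5584 102.1966,35.4927 111.4963,34.2179 118.2913,40.6940.

Run 3: The run returns to its start, so emit a `<polygon>` with points (Y-flipped): 192.1867,125.3485 187.1151,106.4209 173.2591,92.5649 154.3315,87.4933 135.4039,92.5649 121.5479,106.4209 116.4763,125.3485 121.5479,144.2761 135.4039,158.1321 154.3315,163.2037 173.2591,158.1321 187.1151,144.2761.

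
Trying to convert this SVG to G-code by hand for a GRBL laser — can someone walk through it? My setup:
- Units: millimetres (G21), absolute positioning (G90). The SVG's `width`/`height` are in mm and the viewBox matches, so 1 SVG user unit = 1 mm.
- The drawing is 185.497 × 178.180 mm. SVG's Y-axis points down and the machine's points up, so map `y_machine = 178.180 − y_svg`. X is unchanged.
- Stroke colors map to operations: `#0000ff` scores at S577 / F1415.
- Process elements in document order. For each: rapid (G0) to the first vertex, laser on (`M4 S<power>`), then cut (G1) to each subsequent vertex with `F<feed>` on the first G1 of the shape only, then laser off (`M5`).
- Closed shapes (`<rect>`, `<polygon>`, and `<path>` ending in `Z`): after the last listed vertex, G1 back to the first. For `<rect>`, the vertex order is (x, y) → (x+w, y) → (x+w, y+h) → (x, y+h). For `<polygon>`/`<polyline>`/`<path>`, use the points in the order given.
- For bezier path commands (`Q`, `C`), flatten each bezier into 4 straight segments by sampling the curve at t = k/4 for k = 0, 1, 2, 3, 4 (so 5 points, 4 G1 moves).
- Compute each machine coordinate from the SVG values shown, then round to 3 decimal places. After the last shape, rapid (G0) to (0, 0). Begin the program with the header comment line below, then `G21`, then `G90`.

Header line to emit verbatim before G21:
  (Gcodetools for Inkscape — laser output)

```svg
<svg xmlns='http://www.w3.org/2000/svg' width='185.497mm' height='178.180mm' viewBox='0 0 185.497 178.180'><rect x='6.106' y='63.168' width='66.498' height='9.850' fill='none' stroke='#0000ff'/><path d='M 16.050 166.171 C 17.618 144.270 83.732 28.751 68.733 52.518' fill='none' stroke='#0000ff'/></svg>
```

Since the viewBox matches the mm dimensions, user units are millimetres directly. The only transform is the Y-flip y_m = 178.180 − y_svg.

Shape 1 is a rectangle drawn with `<rect>`. Its stroke #0000ff means score at S577, F1415. After flipping Y the toolpath is (6.106,115.012) → (72.604,115.012) → (72.604,105.162) → (6.106,105.162) → (6.106,115.012), returning to the start.

Shape 2 is a cubic bezier drawn with `<path>`. Its stroke #0000ff means score at S577, F1415. After flipping Y the toolpath is (16.050,12.009) → (27.052,42.349) → (48.604,85.961) → (67.049,121.010) → (68.733,125.662).

(Gcodetools for Inkscape — laser output)
G21
G90
G0 X6.106 Y115.012
M4 S577
G1 X72.604 Y115.012 F1415
G1 X72.604 Y105.162
G1 X6.106 Y105.162
G1 X6.106 Y115.012
M5
G0 X16.050 Y12.009
M4 S577
G1 X27.052 Y42.349 F1415
G1 X48.604 Y85.961
G1 X67.049 Y121.010
G1 X68.733 Y125.662
M5
G0 X0.000 Y0.000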